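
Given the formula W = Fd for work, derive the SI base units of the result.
Units of each symbol in W = Fd:
  F (force): kg·m/s²
  d (displacement): m

Multiplying the contributions: [kg·m/s²] · [m]
Adding exponents of each base unit: kg: 1, m: 2, s: -2
SI base units of work: kg·m²/s²

Answer: kg·m²/s²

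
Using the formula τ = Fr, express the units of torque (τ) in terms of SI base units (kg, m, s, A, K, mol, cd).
Units of each symbol in τ = Fr:
  F (force): kg·m/s²
  r (lever arm): m

Multiplying the contributions: [kg·m/s²] · [m]
Adding exponents of each base unit: kg: 1, m: 2, s: -2
SI base units of torque: kg·m²/s²

Answer: kg·m²/s²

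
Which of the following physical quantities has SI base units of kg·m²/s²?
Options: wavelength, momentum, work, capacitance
Checking the SI base units of each option:
  wavelength (λ = v/f): m  ✗
  momentum (p = mv): kg·m/s  ✗
  work (W = Fd): kg·m²/s²  ✓ matches
  capacitance (C = Q/V): s⁴·A²/(kg·m²)  ✗

Only work has units kg·m²/s².

Answer: work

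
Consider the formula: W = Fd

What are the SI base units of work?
Units of each symbol in W = Fd:
  F (force): kg·m/s²
  d (displacement): m

Multiplying the contributions: [kg·m/s²] · [m]
Adding exponents of each base unit: kg: 1, m: 2, s: -2
SI base units of work: kg·m²/s²

Answer: kg·m²/s²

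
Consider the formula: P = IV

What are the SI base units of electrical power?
Units of each symbol in P = IV:
  I (current): A
  V (voltage, in volts): kg·m²/(s³·A)

Multiplying the contributions: [A] · [kg·m²/(s³·A)]
Adding exponents of each base unit: kg: 1, m: 2, s: -3
SI base units of electrical power: kg·m²/s³

Answer: kg·m²/s³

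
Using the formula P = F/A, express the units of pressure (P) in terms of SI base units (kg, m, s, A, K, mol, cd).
Units of each symbol in P = F/A:
  F (force): kg·m/s²
  A (area): m²  → in the denominator, contributes 1/m²

Multiplying the contributions: [kg·m/s²] · [1/m²]
Adding exponents of each base unit: kg: 1, m: -1, s: -2
SI base units of pressure: kg/(m·s²)

Answer: kg/(m·s²)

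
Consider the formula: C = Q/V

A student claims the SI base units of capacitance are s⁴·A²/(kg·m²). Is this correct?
Units of each symbol in C = Q/V:
  Q (charge, in coulombs): s·A
  V (voltage, in volts): kg·m²/(s³·A)  → in the denominator, contributes s³·A/(kg·m²)

Multiplying the contributions: [s·A] · [s³·A/(kg·m²)]
Adding exponents of each base unit: kg: -1, m: -2, s: 4, A: 2
SI base units of capacitance: s⁴·A²/(kg·m²)

The claimed units s⁴·A²/(kg·m²) match the derived units, so the claim is correct.

Answer: Yes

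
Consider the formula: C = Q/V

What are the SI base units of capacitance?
Units of each symbol in C = Q/V:
  Q (charge, in coulombs): s·A
  V (voltage, in volts): kg·m²/(s³·A)  → in the denominator, contributes s³·A/(kg·m²)

Multiplying the contributions: [s·A] · [s³·A/(kg·m²)]
Adding exponents of each base unit: kg: -1, m: -2, s: 4, A: 2
SI base units of capacitance: s⁴·A²/(kg·m²)

Answer: s⁴·A²/(kg·m²)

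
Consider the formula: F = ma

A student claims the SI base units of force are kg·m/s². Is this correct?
Units of each symbol in F = ma:
  m (mass): kg
  a (acceleration): m/s²

Multiplying the contributions: [kg] · [m/s²]
Adding exponents of each base unit: kg: 1, m: 1, s: -2
SI base units of force: kg·m/s²

The claimed units kg·m/s² match the derived units, so the claim is correct.

Answer: Yes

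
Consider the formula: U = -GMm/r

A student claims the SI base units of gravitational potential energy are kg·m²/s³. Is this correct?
Units of each symbol in U = -GMm/r:
  G (gravitational constant): m³/(kg·s²)
  M (mass): kg
  m (mass): kg
  r (distance): m  → in the denominator, contributes 1/m
  The minus sign does not affect the units.

Multiplying the contributions: [m³/(kg·s²)] · [kg] · [kg] · [1/m]
Adding exponents of each base unit: kg: 1, m: 2, s: -2
SI base units of gravitational potential energy: kg·m²/s²

The claimed units kg·m²/s³ (exponents kg: 1, m: 2, s: -3) do not match the derived units kg·m²/s² (exponents kg: 1, m: 2, s: -2), so the claim is incorrect.

Answer: No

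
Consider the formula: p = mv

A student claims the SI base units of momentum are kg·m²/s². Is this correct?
Units of each symbol in p = mv:
  m (mass): kg
  v (velocity): m/s

Multiplying the contributions: [kg] · [m/s]
Adding exponents of each base unit: kg: 1, m: 1, s: -1
SI base units of momentum: kg·m/s

The claimed units kg·m²/s² (exponents kg: 1, m: 2, s: -2) do not match the derived units kg·m/s (exponents kg: 1, m: 1, s: -1), so the claim is incorrect.

Answer: No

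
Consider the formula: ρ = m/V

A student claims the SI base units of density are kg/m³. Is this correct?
Units of each symbol in ρ = m/V:
  m (mass): kg
  V (volume): m³  → in the denominator, contributes 1/m³

Multiplying the contributions: [kg] · [1/m³]
Adding exponents of each base unit: kg: 1, m: -3
SI base units of density: kg/m³

The claimed units kg/m³ match the derived units, so the claim is correct.

Answer: Yes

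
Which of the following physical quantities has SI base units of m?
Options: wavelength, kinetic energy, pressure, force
Checking the SI base units of each option:
  wavelength (λ = v/f): m  ✓ matches
  kinetic energy (E = ½mv²): kg·m²/s²  ✗
  pressure (P = F/A): kg/(m·s²)  ✗
  force (F = ma): kg·m/s²  ✗

Only wavelength has units m.

Answer: wavelength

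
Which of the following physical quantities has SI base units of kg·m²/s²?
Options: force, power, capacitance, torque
Checking the SI base units of each option:
  force (F = ma): kg·m/s²  ✗
  power (P = W/t): kg·m²/s³  ✗
  capacitance (C = Q/V): s⁴·A²/(kg·m²)  ✗
  torque (τ = Fr): kg·m²/s²  ✓ matches

Only torque has units kg·m²/s².

Answer: torque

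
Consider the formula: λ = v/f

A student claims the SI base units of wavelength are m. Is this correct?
Units of each symbol in λ = v/f:
  v (wave speed): m/s
  f (frequency): 1/s  → in the denominator, contributes s

Multiplying the contributions: [m/s] · [s]
Adding exponents of each base unit: m: 1
SI base units of wavelength: m

The claimed units m match the derived units, so the claim is correct.

Answer: Yes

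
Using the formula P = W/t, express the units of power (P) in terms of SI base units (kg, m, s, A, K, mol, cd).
Units of each symbol in P = W/t:
  W (work): kg·m²/s²
  t (time): s  → in the denominator, contributes 1/s

Multiplying the contributions: [kg·m²/s²] · [1/s]
Adding exponents of each base unit: kg: 1, m: 2, s: -3
SI base units of power: kg·m²/s³

Answer: kg·m²/s³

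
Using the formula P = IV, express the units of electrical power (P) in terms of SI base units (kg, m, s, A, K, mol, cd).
Units of each symbol in P = IV:
  I (current): A
  V (voltage, in volts): kg·m²/(s³·A)

Multiplying the contributions: [A] · [kg·m²/(s³·A)]
Adding exponents of each base unit: kg: 1, m: 2, s: -3
SI base units of electrical power: kg·m²/s³

Answer: kg·m²/s³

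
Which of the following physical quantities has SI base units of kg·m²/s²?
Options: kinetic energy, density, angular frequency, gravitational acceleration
Checking the SI base units of each option:
  kinetic energy (E = ½mv²): kg·m²/s²  ✓ matches
  density (ρ = m/V): kg/m³  ✗
  angular frequency (ω = 2πf): 1/s  ✗
  gravitational acceleration (g = GM/r²): m/s²  ✗

Only kinetic energy has units kg·m²/s².

Answer: kinetic energy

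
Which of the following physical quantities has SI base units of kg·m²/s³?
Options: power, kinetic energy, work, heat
Checking the SI base units of each option:
  power (P = W/t): kg·m²/s³  ✓ matches
  kinetic energy (E = ½mv²): kg·m²/s²  ✗
  work (W = Fd): kg·m²/s²  ✗
  heat (Q = mcΔT): kg·m²/s²  ✗

Only power has units kg·m²/s³.

Answer: power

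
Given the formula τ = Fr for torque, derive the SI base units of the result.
Units of each symbol in τ = Fr:
  F (force): kg·m/s²
  r (lever arm): m

Multiplying the contributions: [kg·m/s²] · [m]
Adding exponents of each base unit: kg: 1, m: 2, s: -2
SI base units of torque: kg·m²/s²

Answer: kg·m²/s²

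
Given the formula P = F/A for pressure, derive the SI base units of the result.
Units of each symbol in P = F/A:
  F (force): kg·m/s²
  A (area): m²  → in the denominator, contributes 1/m²

Multiplying the contributions: [kg·m/s²] · [1/m²]
Adding exponents of each base unit: kg: 1, m: -1, s: -2
SI base units of pressure: kg/(m·s²)

Answer: kg/(m·s²)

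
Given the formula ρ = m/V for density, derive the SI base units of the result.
Units of each symbol in ρ = m/V:
  m (mass): kg
  V (volume): m³  → in the denominator, contributes 1/m³

Multiplying the contributions: [kg] · [1/m³]
Adding exponents of each base unit: kg: 1, m: -3
SI base units of density: kg/m³

Answer: kg/m³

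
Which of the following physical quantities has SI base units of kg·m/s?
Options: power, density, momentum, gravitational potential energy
Checking the SI base units of each option:
  power (P = W/t): kg·m²/s³  ✗
  density (ρ = m/V): kg/m³  ✗
  momentum (p = mv): kg·m/s  ✓ matches
  gravitational potential energy (U = -GMm/r): kg·m²/s²  ✗

Only momentum has units kg·m/s.

Answer: momentum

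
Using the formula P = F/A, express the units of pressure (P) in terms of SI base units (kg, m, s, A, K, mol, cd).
Units of each symbol in P = F/A:
  F (force): kg·m/s²
  A (area): m²  → in the denominator, contributes 1/m²

Multiplying the contributions: [kg·m/s²] · [1/m²]
Adding exponents of each base unit: kg: 1, m: -1, s: -2
SI base units of pressure: kg/(m·s²)

Answer: kg/(m·s²)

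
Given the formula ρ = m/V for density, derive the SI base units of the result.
Units of each symbol in ρ = m/V:
  m (mass): kg
  V (volume): m³  → in the denominator, contributes 1/m³

Multiplying the contributions: [kg] · [1/m³]
Adding exponents of each base unit: kg: 1, m: -3
SI base units of density: kg/m³

Answer: kg/m³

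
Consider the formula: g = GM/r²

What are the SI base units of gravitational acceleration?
Units of each symbol in g = GM/r²:
  G (gravitational constant): m³/(kg·s²)
  M (mass): kg
  r (distance): m  → to the power 2 in the denominator, contributes 1/m²

Multiplying the contributions: [m³/(kg·s²)] · [kg] · [1/m²]
Adding exponents of each base unit: m: 1, s: -2
SI base units of gravitational acceleration: m/s²

Answer: m/s²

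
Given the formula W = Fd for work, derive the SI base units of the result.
Units of each symbol in W = Fd:
  F (force): kg·m/s²
  d (displacement): m

Multiplying the contributions: [kg·m/s²] · [m]
Adding exponents of each base unit: kg: 1, m: 2, s: -2
SI base units of work: kg·m²/s²

Answer: kg·m²/s²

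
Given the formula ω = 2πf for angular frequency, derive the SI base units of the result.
Units of each symbol in ω = 2πf:
  f (frequency): 1/s
  The factor 2π is dimensionless.

Multiplying the contributions: [1/s]
Adding exponents of each base unit: s: -1
SI base units of angular frequency: 1/s

Answer: 1/s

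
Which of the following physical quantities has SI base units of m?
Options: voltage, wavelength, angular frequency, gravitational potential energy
Checking the SI base units of each option:
  voltage (V = IR): kg·m²/(s³·A)  ✗
  wavelength (λ = v/f): m  ✓ matches
  angular frequency (ω = 2πf): 1/s  ✗
  gravitational potential energy (U = -GMm/r): kg·m²/s²  ✗

Only wavelength has units m.

Answer: wavelength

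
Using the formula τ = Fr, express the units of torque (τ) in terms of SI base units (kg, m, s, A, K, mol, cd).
Units of each symbol in τ = Fr:
  F (force): kg·m/s²
  r (lever arm): m

Multiplying the contributions: [kg·m/s²] · [m]
Adding exponents of each base unit: kg: 1, m: 2, s: -2
SI base units of torque: kg·m²/s²

Answer: kg·m²/s²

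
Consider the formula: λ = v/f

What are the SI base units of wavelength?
Units of each symbol in λ = v/f:
  v (wave speed): m/s
  f (frequency): 1/s  → in the denominator, contributes s

Multiplying the contributions: [m/s] · [s]
Adding exponents of each base unit: m: 1
SI base units of wavelength: m

Answer: m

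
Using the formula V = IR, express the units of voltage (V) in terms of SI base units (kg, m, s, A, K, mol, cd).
Units of each symbol in V = IR:
  I (current): A
  R (resistance, in ohms): kg·m²/(s³·A²)

Multiplying the contributions: [A] · [kg·m²/(s³·A²)]
Adding exponents of each base unit: kg: 1, m: 2, s: -3, A: -1
SI base units of voltage: kg·m²/(s³·A)

Answer: kg·m²/(s³·A)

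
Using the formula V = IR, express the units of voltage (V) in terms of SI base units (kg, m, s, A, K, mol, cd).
Units of each symbol in V = IR:
  I (current): A
  R (resistance, in ohms): kg·m²/(s³·A²)

Multiplying the contributions: [A] · [kg·m²/(s³·A²)]
Adding exponents of each base unit: kg: 1, m: 2, s: -3, A: -1
SI base units of voltage: kg·m²/(s³·A)

Answer: kg·m²/(s³·A)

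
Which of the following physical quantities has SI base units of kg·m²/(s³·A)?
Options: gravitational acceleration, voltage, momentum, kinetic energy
Checking the SI base units of each option:
  gravitational acceleration (g = GM/r²): m/s²  ✗
  voltage (V = IR): kg·m²/(s³·A)  ✓ matches
  momentum (p = mv): kg·m/s  ✗
  kinetic energy (E = ½mv²): kg·m²/s²  ✗

Only voltage has units kg·m²/(s³·A).

Answer: voltage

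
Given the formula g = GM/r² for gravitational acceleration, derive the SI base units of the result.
Units of each symbol in g = GM/r²:
  G (gravitational constant): m³/(kg·s²)
  M (mass): kg
  r (distance): m  → to the power 2 in the denominator, contributes 1/m²

Multiplying the contributions: [m³/(kg·s²)] · [kg] · [1/m²]
Adding exponents of each base unit: m: 1, s: -2
SI base units of gravitational acceleration: m/s²

Answer: m/s²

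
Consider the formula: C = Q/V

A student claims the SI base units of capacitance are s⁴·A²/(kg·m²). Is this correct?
Units of each symbol in C = Q/V:
  Q (charge, in coulombs): s·A
  V (voltage, in volts): kg·m²/(s³·A)  → in the denominator, contributes s³·A/(kg·m²)

Multiplying the contributions: [s·A] · [s³·A/(kg·m²)]
Adding exponents of each base unit: kg: -1, m: -2, s: 4, A: 2
SI base units of capacitance: s⁴·A²/(kg·m²)

The claimed units s⁴·A²/(kg·m²) match the derived units, so the claim is correct.

Answer: Yes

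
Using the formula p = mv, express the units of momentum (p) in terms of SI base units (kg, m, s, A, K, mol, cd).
Units of each symbol in p = mv:
  m (mass): kg
  v (velocity): m/s

Multiplying the contributions: [kg] · [m/s]
Adding exponents of each base unit: kg: 1, m: 1, s: -1
SI base units of momentum: kg·m/s

Answer: kg·m/s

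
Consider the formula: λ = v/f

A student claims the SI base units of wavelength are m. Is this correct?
Units of each symbol in λ = v/f:
  v (wave speed): m/s
  f (frequency): 1/s  → in the denominator, contributes s

Multiplying the contributions: [m/s] · [s]
Adding exponents of each base unit: m: 1
SI base units of wavelength: m

The claimed units m match the derived units, so the claim is correct.

Answer: Yes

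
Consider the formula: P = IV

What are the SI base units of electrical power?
Units of each symbol in P = IV:
  I (current): A
  V (voltage, in volts): kg·m²/(s³·A)

Multiplying the contributions: [A] · [kg·m²/(s³·A)]
Adding exponents of each base unit: kg: 1, m: 2, s: -3
SI base units of electrical power: kg·m²/s³

Answer: kg·m²/s³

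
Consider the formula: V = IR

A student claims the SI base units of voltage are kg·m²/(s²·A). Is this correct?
Units of each symbol in V = IR:
  I (current): A
  R (resistance, in ohms): kg·m²/(s³·A²)

Multiplying the contributions: [A] · [kg·m²/(s³·A²)]
Adding exponents of each base unit: kg: 1, m: 2, s: -3, A: -1
SI base units of voltage: kg·m²/(s³·A)

The claimed units kg·m²/(s²·A) (exponents kg: 1, m: 2, s: -2, A: -1) do not match the derived units kg·m²/(s³·A) (exponents kg: 1, m: 2, s: -3, A: -1), so the claim is incorrect.

Answer: No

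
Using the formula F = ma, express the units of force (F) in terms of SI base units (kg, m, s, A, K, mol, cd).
Units of each symbol in F = ma:
  m (mass): kg
  a (acceleration): m/s²

Multiplying the contributions: [kg] · [m/s²]
Adding exponents of each base unit: kg: 1, m: 1, s: -2
SI base units of force: kg·m/s²

Answer: kg·m/s²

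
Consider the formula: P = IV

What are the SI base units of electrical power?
Units of each symbol in P = IV:
  I (current): A
  V (voltage, in volts): kg·m²/(s³·A)

Multiplying the contributions: [A] · [kg·m²/(s³·A)]
Adding exponents of each base unit: kg: 1, m: 2, s: -3
SI base units of electrical power: kg·m²/s³

Answer: kg·m²/s³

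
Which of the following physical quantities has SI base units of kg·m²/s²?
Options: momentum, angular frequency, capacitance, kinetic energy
Checking the SI base units of each option:
  momentum (p = mv): kg·m/s  ✗
  angular frequency (ω = 2πf): 1/s  ✗
  capacitance (C = Q/V): s⁴·A²/(kg·m²)  ✗
  kinetic energy (E = ½mv²): kg·m²/s²  ✓ matches

Only kinetic energy has units kg·m²/s².

Answer: kinetic energy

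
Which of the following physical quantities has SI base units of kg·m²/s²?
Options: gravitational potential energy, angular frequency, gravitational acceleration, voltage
Checking the SI base units of each option:
  gravitational potential energy (U = -GMm/r): kg·m²/s²  ✓ matches
  angular frequency (ω = 2πf): 1/s  ✗
  gravitational acceleration (g = GM/r²): m/s²  ✗
  voltage (V = IR): kg·m²/(s³·A)  ✗

Only gravitational potential energy has units kg·m²/s².

Answer: gravitational potential energy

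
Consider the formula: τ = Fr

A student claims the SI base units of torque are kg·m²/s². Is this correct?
Units of each symbol in τ = Fr:
  F (force): kg·m/s²
  r (lever arm): m

Multiplying the contributions: [kg·m/s²] · [m]
Adding exponents of each base unit: kg: 1, m: 2, s: -2
SI base units of torque: kg·m²/s²

The claimed units kg·m²/s² match the derived units, so the claim is correct.

Answer: Yes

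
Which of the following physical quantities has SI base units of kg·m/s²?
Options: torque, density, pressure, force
Checking the SI base units of each option:
  torque (τ = Fr): kg·m²/s²  ✗
  density (ρ = m/V): kg/m³  ✗
  pressure (P = F/A): kg/(m·s²)  ✗
  force (F = ma): kg·m/s²  ✓ matches

Only force has units kg·m/s².

Answer: force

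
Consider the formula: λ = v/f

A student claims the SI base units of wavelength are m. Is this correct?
Units of each symbol in λ = v/f:
  v (wave speed): m/s
  f (frequency): 1/s  → in the denominator, contributes s

Multiplying the contributions: [m/s] · [s]
Adding exponents of each base unit: m: 1
SI base units of wavelength: m

The claimed units m match the derived units, so the claim is correct.

Answer: Yes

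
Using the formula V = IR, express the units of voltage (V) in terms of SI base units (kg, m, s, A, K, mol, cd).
Units of each symbol in V = IR:
  I (current): A
  R (resistance, in ohms): kg·m²/(s³·A²)

Multiplying the contributions: [A] · [kg·m²/(s³·A²)]
Adding exponents of each base unit: kg: 1, m: 2, s: -3, A: -1
SI base units of voltage: kg·m²/(s³·A)

Answer: kg·m²/(s³·A)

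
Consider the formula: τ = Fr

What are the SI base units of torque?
Units of each symbol in τ = Fr:
  F (force): kg·m/s²
  r (lever arm): m

Multiplying the contributions: [kg·m/s²] · [m]
Adding exponents of each base unit: kg: 1, m: 2, s: -2
SI base units of torque: kg·m²/s²

Answer: kg·m²/s²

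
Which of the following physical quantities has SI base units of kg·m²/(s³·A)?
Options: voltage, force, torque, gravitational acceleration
Checking the SI base units of each option:
  voltage (V = IR): kg·m²/(s³·A)  ✓ matches
  force (F = ma): kg·m/s²  ✗
  torque (τ = Fr): kg·m²/s²  ✗
  gravitational acceleration (g = GM/r²): m/s²  ✗

Only voltage has units kg·m²/(s³·A).

Answer: voltage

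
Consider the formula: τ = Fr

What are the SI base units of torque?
Units of each symbol in τ = Fr:
  F (force): kg·m/s²
  r (lever arm): m

Multiplying the contributions: [kg·m/s²] · [m]
Adding exponents of each base unit: kg: 1, m: 2, s: -2
SI base units of torque: kg·m²/s²

Answer: kg·m²/s²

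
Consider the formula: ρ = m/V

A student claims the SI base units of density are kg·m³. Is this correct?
Units of each symbol in ρ = m/V:
  m (mass): kg
  V (volume): m³  → in the denominator, contributes 1/m³

Multiplying the contributions: [kg] · [1/m³]
Adding exponents of each base unit: kg: 1, m: -3
SI base units of density: kg/m³

The claimed units kg·m³ (exponents kg: 1, m: 3) do not match the derived units kg/m³ (exponents kg: 1, m: -3), so the claim is incorrect.

Answer: No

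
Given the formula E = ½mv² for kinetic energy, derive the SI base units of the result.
Units of each symbol in E = ½mv²:
  m (mass): kg
  v (speed): m/s  → to the power 2, contributes m²/s²
  The factor ½ is dimensionless.

Multiplying the contributions: [kg] · [m²/s²]
Adding exponents of each base unit: kg: 1, m: 2, s: -2
SI base units of kinetic energy: kg·m²/s²

Answer: kg·m²/s²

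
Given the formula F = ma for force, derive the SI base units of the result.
Units of each symbol in F = ma:
  m (mass): kg
  a (acceleration): m/s²

Multiplying the contributions: [kg] · [m/s²]
Adding exponents of each base unit: kg: 1, m: 1, s: -2
SI base units of force: kg·m/s²

Answer: kg·m/s²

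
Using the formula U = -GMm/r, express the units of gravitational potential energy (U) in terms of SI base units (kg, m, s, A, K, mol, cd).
Units of each symbol in U = -GMm/r:
  G (gravitational constant): m³/(kg·s²)
  M (mass): kg
  m (mass): kg
  r (distance): m  → in the denominator, contributes 1/m
  The minus sign does not affect the units.

Multiplying the contributions: [m³/(kg·s²)] · [kg] · [kg] · [1/m]
Adding exponents of each base unit: kg: 1, m: 2, s: -2
SI base units of gravitational potential energy: kg·m²/s²

Answer: kg·m²/s²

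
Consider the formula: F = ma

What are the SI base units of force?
Units of each symbol in F = ma:
  m (mass): kg
  a (acceleration): m/s²

Multiplying the contributions: [kg] · [m/s²]
Adding exponents of each base unit: kg: 1, m: 1, s: -2
SI base units of force: kg·m/s²

Answer: kg·m/s²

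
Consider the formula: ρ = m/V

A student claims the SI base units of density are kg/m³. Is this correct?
Units of each symbol in ρ = m/V:
  m (mass): kg
  V (volume): m³  → in the denominator, contributes 1/m³

Multiplying the contributions: [kg] · [1/m³]
Adding exponents of each base unit: kg: 1, m: -3
SI base units of density: kg/m³

The claimed units kg/m³ match the derived units, so the claim is correct.

Answer: Yes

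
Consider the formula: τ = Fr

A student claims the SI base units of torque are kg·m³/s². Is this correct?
Units of each symbol in τ = Fr:
  F (force): kg·m/s²
  r (lever arm): m

Multiplying the contributions: [kg·m/s²] · [m]
Adding exponents of each base unit: kg: 1, m: 2, s: -2
SI base units of torque: kg·m²/s²

The claimed units kg·m³/s² (exponents kg: 1, m: 3, s: -2) do not match the derived units kg·m²/s² (exponents kg: 1, m: 2, s: -2), so the claim is incorrect.

Answer: No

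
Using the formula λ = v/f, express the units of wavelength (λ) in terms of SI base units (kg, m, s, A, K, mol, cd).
Units of each symbol in λ = v/f:
  v (wave speed): m/s
  f (frequency): 1/s  → in the denominator, contributes s

Multiplying the contributions: [m/s] · [s]
Adding exponents of each base unit: m: 1
SI base units of wavelength: m

Answer: m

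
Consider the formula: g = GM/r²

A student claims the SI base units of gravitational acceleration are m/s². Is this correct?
Units of each symbol in g = GM/r²:
  G (gravitational constant): m³/(kg·s²)
  M (mass): kg
  r (distance): m  → to the power 2 in the denominator, contributes 1/m²

Multiplying the contributions: [m³/(kg·s²)] · [kg] · [1/m²]
Adding exponents of each base unit: m: 1, s: -2
SI base units of gravitational acceleration: m/s²

The claimed units m/s² match the derived units, so the claim is correct.

Answer: Yes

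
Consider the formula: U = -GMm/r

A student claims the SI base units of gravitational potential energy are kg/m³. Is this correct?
Units of each symbol in U = -GMm/r:
  G (gravitational constant): m³/(kg·s²)
  M (mass): kg
  m (mass): kg
  r (distance): m  → in the denominator, contributes 1/m
  The minus sign does not affect the units.

Multiplying the contributions: [m³/(kg·s²)] · [kg] · [kg] · [1/m]
Adding exponents of each base unit: kg: 1, m: 2, s: -2
SI base units of gravitational potential energy: kg·m²/s²

The claimed units kg/m³ (exponents kg: 1, m: -3) do not match the derived units kg·m²/s² (exponents kg: 1, m: 2, s: -2), so the claim is incorrect.

Answer: No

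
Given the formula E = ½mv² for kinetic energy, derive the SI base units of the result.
Units of each symbol in E = ½mv²:
  m (mass): kg
  v (speed): m/s  → to the power 2, contributes m²/s²
  The factor ½ is dimensionless.

Multiplying the contributions: [kg] · [m²/s²]
Adding exponents of each base unit: kg: 1, m: 2, s: -2
SI base units of kinetic energy: kg·m²/s²

Answer: kg·m²/s²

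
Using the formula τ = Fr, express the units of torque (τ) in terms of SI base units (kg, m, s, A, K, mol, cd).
Units of each symbol in τ = Fr:
  F (force): kg·m/s²
  r (lever arm): m

Multiplying the contributions: [kg·m/s²] · [m]
Adding exponents of each base unit: kg: 1, m: 2, s: -2
SI base units of torque: kg·m²/s²

Answer: kg·m²/s²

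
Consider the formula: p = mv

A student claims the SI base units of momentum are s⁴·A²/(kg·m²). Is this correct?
Units of each symbol in p = mv:
  m (mass): kg
  v (velocity): m/s

Multiplying the contributions: [kg] · [m/s]
Adding exponents of each base unit: kg: 1, m: 1, s: -1
SI base units of momentum: kg·m/s

The claimed units s⁴·A²/(kg·m²) (exponents kg: -1, m: -2, s: 4, A: 2) do not match the derived units kg·m/s (exponents kg: 1, m: 1, s: -1), so the claim is incorrect.

Answer: No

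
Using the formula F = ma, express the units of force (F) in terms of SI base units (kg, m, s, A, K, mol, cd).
Units of each symbol in F = ma:
  m (mass): kg
  a (acceleration): m/s²

Multiplying the contributions: [kg] · [m/s²]
Adding exponents of each base unit: kg: 1, m: 1, s: -2
SI base units of force: kg·m/s²

Answer: kg·m/s²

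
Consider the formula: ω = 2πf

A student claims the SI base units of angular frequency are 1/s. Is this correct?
Units of each symbol in ω = 2πf:
  f (frequency): 1/s
  The factor 2π is dimensionless.

Multiplying the contributions: [1/s]
Adding exponents of each base unit: s: -1
SI base units of angular frequency: 1/s

The claimed units 1/s match the derived units, so the claim is correct.

Answer: Yes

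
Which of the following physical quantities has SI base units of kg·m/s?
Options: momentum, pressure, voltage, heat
Checking the SI base units of each option:
  momentum (p = mv): kg·m/s  ✓ matches
  pressure (P = F/A): kg/(m·s²)  ✗
  voltage (V = IR): kg·m²/(s³·A)  ✗
  heat (Q = mcΔT): kg·m²/s²  ✗

Only momentum has units kg·m/s.

Answer: momentum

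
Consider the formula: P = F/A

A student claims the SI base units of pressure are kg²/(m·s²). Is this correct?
Units of each symbol in P = F/A:
  F (force): kg·m/s²
  A (area): m²  → in the denominator, contributes 1/m²

Multiplying the contributions: [kg·m/s²] · [1/m²]
Adding exponents of each base unit: kg: 1, m: -1, s: -2
SI base units of pressure: kg/(m·s²)

The claimed units kg²/(m·s²) (exponents kg: 2, m: -1, s: -2) do not match the derived units kg/(m·s²) (exponents kg: 1, m: -1, s: -2), so the claim is incorrect.

Answer: No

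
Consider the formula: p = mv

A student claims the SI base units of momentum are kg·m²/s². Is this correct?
Units of each symbol in p = mv:
  m (mass): kg
  v (velocity): m/s

Multiplying the contributions: [kg] · [m/s]
Adding exponents of each base unit: kg: 1, m: 1, s: -1
SI base units of momentum: kg·m/s

The claimed units kg·m²/s² (exponents kg: 1, m: 2, s: -2) do not match the derived units kg·m/s (exponents kg: 1, m: 1, s: -1), so the claim is incorrect.

Answer: No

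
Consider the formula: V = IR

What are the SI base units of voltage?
Units of each symbol in V = IR:
  I (current): A
  R (resistance, in ohms): kg·m²/(s³·A²)

Multiplying the contributions: [A] · [kg·m²/(s³·A²)]
Adding exponents of each base unit: kg: 1, m: 2, s: -3, A: -1
SI base units of voltage: kg·m²/(s³·A)

Answer: kg·m²/(s³·A)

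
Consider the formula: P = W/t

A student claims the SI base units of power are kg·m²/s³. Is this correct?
Units of each symbol in P = W/t:
  W (work): kg·m²/s²
  t (time): s  → in the denominator, contributes 1/s

Multiplying the contributions: [kg·m²/s²] · [1/s]
Adding exponents of each base unit: kg: 1, m: 2, s: -3
SI base units of power: kg·m²/s³

The claimed units kg·m²/s³ match the derived units, so the claim is correct.

Answer: Yes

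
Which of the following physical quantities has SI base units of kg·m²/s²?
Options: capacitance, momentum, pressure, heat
Checking the SI base units of each option:
  capacitance (C = Q/V): s⁴·A²/(kg·m²)  ✗
  momentum (p = mv): kg·m/s  ✗
  pressure (P = F/A): kg/(m·s²)  ✗
  heat (Q = mcΔT): kg·m²/s²  ✓ matches

Only heat has units kg·m²/s².

Answer: heat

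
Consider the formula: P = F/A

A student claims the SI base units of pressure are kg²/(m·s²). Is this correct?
Units of each symbol in P = F/A:
  F (force): kg·m/s²
  A (area): m²  → in the denominator, contributes 1/m²

Multiplying the contributions: [kg·m/s²] · [1/m²]
Adding exponents of each base unit: kg: 1, m: -1, s: -2
SI base units of pressure: kg/(m·s²)

The claimed units kg²/(m·s²) (exponents kg: 2, m: -1, s: -2) do not match the derived units kg/(m·s²) (exponents kg: 1, m: -1, s: -2), so the claim is incorrect.

Answer: No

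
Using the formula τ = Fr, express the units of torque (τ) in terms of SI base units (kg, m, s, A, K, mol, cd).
Units of each symbol in τ = Fr:
  F (force): kg·m/s²
  r (lever arm): m

Multiplying the contributions: [kg·m/s²] · [m]
Adding exponents of each base unit: kg: 1, m: 2, s: -2
SI base units of torque: kg·m²/s²

Answer: kg·m²/s²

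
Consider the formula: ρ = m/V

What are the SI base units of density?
Units of each symbol in ρ = m/V:
  m (mass): kg
  V (volume): m³  → in the denominator, contributes 1/m³

Multiplying the contributions: [kg] · [1/m³]
Adding exponents of each base unit: kg: 1, m: -3
SI base units of density: kg/m³

Answer: kg/m³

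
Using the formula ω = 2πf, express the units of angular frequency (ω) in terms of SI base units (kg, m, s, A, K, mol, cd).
Units of each symbol in ω = 2πf:
  f (frequency): 1/s
  The factor 2π is dimensionless.

Multiplying the contributions: [1/s]
Adding exponents of each base unit: s: -1
SI base units of angular frequency: 1/s

Answer: 1/s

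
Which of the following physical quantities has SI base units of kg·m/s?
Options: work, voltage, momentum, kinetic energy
Checking the SI base units of each option:
  work (W = Fd): kg·m²/s²  ✗
  voltage (V = IR): kg·m²/(s³·A)  ✗
  momentum (p = mv): kg·m/s  ✓ matches
  kinetic energy (E = ½mv²): kg·m²/s²  ✗

Only momentum has units kg·m/s.

Answer: momentum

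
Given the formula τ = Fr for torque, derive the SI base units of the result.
Units of each symbol in τ = Fr:
  F (force): kg·m/s²
  r (lever arm): m

Multiplying the contributions: [kg·m/s²] · [m]
Adding exponents of each base unit: kg: 1, m: 2, s: -2
SI base units of torque: kg·m²/s²

Answer: kg·m²/s²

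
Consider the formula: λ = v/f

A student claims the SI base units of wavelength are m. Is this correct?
Units of each symbol in λ = v/f:
  v (wave speed): m/s
  f (frequency): 1/s  → in the denominator, contributes s

Multiplying the contributions: [m/s] · [s]
Adding exponents of each base unit: m: 1
SI base units of wavelength: m

The claimed units m match the derived units, so the claim is correct.

Answer: Yes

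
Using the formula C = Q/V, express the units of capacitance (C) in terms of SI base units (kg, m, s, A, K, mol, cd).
Units of each symbol in C = Q/V:
  Q (charge, in coulombs): s·A
  V (voltage, in volts): kg·m²/(s³·A)  → in the denominator, contributes s³·A/(kg·m²)

Multiplying the contributions: [s·A] · [s³·A/(kg·m²)]
Adding exponents of each base unit: kg: -1, m: -2, s: 4, A: 2
SI base units of capacitance: s⁴·A²/(kg·m²)

Answer: s⁴·A²/(kg·m²)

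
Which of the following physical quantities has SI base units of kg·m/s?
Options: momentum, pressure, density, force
Checking the SI base units of each option:
  momentum (p = mv): kg·m/s  ✓ matches
  pressure (P = F/A): kg/(m·s²)  ✗
  density (ρ = m/V): kg/m³  ✗
  force (F = ma): kg·m/s²  ✗

Only momentum has units kg·m/s.

Answer: momentum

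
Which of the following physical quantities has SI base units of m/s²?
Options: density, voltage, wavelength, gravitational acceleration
Checking the SI base units of each option:
  density (ρ = m/V): kg/m³  ✗
  voltage (V = IR): kg·m²/(s³·A)  ✗
  wavelength (λ = v/f): m  ✗
  gravitational acceleration (g = GM/r²): m/s²  ✓ matches

Only gravitational acceleration has units m/s².

Answer: gravitational acceleration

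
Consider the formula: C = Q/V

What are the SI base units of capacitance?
Units of each symbol in C = Q/V:
  Q (charge, in coulombs): s·A
  V (voltage, in volts): kg·m²/(s³·A)  → in the denominator, contributes s³·A/(kg·m²)

Multiplying the contributions: [s·A] · [s³·A/(kg·m²)]
Adding exponents of each base unit: kg: -1, m: -2, s: 4, A: 2
SI base units of capacitance: s⁴·A²/(kg·m²)

Answer: s⁴·A²/(kg·m²)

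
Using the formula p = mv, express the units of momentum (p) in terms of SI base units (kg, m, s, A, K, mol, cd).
Units of each symbol in p = mv:
  m (mass): kg
  v (velocity): m/s

Multiplying the contributions: [kg] · [m/s]
Adding exponents of each base unit: kg: 1, m: 1, s: -1
SI base units of momentum: kg·m/s

Answer: kg·m/s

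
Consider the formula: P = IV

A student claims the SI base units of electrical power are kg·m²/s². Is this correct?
Units of each symbol in P = IV:
  I (current): A
  V (voltage, in volts): kg·m²/(s³·A)

Multiplying the contributions: [A] · [kg·m²/(s³·A)]
Adding exponents of each base unit: kg: 1, m: 2, s: -3
SI base units of electrical power: kg·m²/s³

The claimed units kg·m²/s² (exponents kg: 1, m: 2, s: -2) do not match the derived units kg·m²/s³ (exponents kg: 1, m: 2, s: -3), so the claim is incorrect.

Answer: No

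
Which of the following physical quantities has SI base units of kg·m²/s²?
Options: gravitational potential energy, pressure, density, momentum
Checking the SI base units of each option:
  gravitational potential energy (U = -GMm/r): kg·m²/s²  ✓ matches
  pressure (P = F/A): kg/(m·s²)  ✗
  density (ρ = m/V): kg/m³  ✗
  momentum (p = mv): kg·m/s  ✗

Only gravitational potential energy has units kg·m²/s².

Answer: gravitational potential energy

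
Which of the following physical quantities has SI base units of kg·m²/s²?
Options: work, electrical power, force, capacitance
Checking the SI base units of each option:
  work (W = Fd): kg·m²/s²  ✓ matches
  electrical power (P = IV): kg·m²/s³  ✗
  force (F = ma): kg·m/s²  ✗
  capacitance (C = Q/V): s⁴·A²/(kg·m²)  ✗

Only work has units kg·m²/s².

Answer: work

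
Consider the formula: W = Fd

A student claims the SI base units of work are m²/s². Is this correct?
Units of each symbol in W = Fd:
  F (force): kg·m/s²
  d (displacement): m

Multiplying the contributions: [kg·m/s²] · [m]
Adding exponents of each base unit: kg: 1, m: 2, s: -2
SI base units of work: kg·m²/s²

The claimed units m²/s² (exponents m: 2, s: -2) do not match the derived units kg·m²/s² (exponents kg: 1, m: 2, s: -2), so the claim is incorrect.

Answer: No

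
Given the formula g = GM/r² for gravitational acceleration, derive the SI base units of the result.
Units of each symbol in g = GM/r²:
  G (gravitational constant): m³/(kg·s²)
  M (mass): kg
  r (distance): m  → to the power 2 in the denominator, contributes 1/m²

Multiplying the contributions: [m³/(kg·s²)] · [kg] · [1/m²]
Adding exponents of each base unit: m: 1, s: -2
SI base units of gravitational acceleration: m/s²

Answer: m/s²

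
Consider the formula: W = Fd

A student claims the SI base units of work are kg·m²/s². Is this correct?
Units of each symbol in W = Fd:
  F (force): kg·m/s²
  d (displacement): m

Multiplying the contributions: [kg·m/s²] · [m]
Adding exponents of each base unit: kg: 1, m: 2, s: -2
SI base units of work: kg·m²/s²

The claimed units kg·m²/s² match the derived units, so the claim is correct.

Answer: Yes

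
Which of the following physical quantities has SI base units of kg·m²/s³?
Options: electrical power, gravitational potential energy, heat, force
Checking the SI base units of each option:
  electrical power (P = IV): kg·m²/s³  ✓ matches
  gravitational potential energy (U = -GMm/r): kg·m²/s²  ✗
  heat (Q = mcΔT): kg·m²/s²  ✗
  force (F = ma): kg·m/s²  ✗

Only electrical power has units kg·m²/s³.

Answer: electrical power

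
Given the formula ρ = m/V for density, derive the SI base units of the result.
Units of each symbol in ρ = m/V:
  m (mass): kg
  V (volume): m³  → in the denominator, contributes 1/m³

Multiplying the contributions: [kg] · [1/m³]
Adding exponents of each base unit: kg: 1, m: -3
SI base units of density: kg/m³

Answer: kg/m³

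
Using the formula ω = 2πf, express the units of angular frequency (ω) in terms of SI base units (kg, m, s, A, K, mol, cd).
Units of each symbol in ω = 2πf:
  f (frequency): 1/s
  The factor 2π is dimensionless.

Multiplying the contributions: [1/s]
Adding exponents of each base unit: s: -1
SI base units of angular frequency: 1/s

Answer: 1/s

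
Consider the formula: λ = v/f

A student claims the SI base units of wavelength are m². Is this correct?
Units of each symbol in λ = v/f:
  v (wave speed): m/s
  f (frequency): 1/s  → in the denominator, contributes s

Multiplying the contributions: [m/s] · [s]
Adding exponents of each base unit: m: 1
SI base units of wavelength: m

The claimed units m² (exponents m: 2) do not match the derived units m (exponents m: 1), so the claim is incorrect.

Answer: No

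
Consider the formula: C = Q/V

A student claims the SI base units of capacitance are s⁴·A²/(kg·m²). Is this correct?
Units of each symbol in C = Q/V:
  Q (charge, in coulombs): s·A
  V (voltage, in volts): kg·m²/(s³·A)  → in the denominator, contributes s³·A/(kg·m²)

Multiplying the contributions: [s·A] · [s³·A/(kg·m²)]
Adding exponents of each base unit: kg: -1, m: -2, s: 4, A: 2
SI base units of capacitance: s⁴·A²/(kg·m²)

The claimed units s⁴·A²/(kg·m²) match the derived units, so the claim is correct.

Answer: Yes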